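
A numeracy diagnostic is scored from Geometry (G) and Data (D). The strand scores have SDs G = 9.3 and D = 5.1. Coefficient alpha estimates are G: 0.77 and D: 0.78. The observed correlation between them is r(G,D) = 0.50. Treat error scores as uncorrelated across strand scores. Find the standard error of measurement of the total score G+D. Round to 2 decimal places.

5.06

Var(total) = 112.5 + 47.43 = 159.93.
True-score variance = 86.8851 + 47.43 = 134.315, so reliability = 0.8398.
Error variance = 159.93 − 134.315 = 25.6149; SEM = √25.6149 = 5.06.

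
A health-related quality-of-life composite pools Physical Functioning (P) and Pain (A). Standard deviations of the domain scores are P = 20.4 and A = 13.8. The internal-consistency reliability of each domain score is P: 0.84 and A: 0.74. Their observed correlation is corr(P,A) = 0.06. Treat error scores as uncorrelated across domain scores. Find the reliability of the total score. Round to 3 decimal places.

0.819

Var(P+A) = 20.4² + 13.8² + 2·[20.4·13.8·0.06] = 606.6 + 33.7824 = 640.382.
With uncorrelated errors the cross-covariances are all true-score covariance, so they carry over unchanged; only the diagonal terms shrink to ρᵢσᵢ².
True-score variance = [20.4²·0.84 + 13.8²·0.74] + 33.7824 = 490.5 + 33.7824 = 524.282.
Reliability = 524.282 / 640.382 = 0.819.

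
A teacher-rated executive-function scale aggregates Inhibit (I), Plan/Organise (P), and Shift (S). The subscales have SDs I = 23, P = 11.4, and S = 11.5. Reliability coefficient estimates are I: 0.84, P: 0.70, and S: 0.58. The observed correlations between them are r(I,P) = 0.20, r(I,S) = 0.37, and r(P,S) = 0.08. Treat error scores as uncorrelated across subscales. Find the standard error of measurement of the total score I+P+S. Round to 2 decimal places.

13.39

Var(total) = 791.21 + 321.586 = 1112.8.
True-score variance = 612.037 + 321.586 = 933.623, so reliability = 0.8390.
Error variance = 1112.8 − 933.623 = 179.173; SEM = √179.173 = 13.39.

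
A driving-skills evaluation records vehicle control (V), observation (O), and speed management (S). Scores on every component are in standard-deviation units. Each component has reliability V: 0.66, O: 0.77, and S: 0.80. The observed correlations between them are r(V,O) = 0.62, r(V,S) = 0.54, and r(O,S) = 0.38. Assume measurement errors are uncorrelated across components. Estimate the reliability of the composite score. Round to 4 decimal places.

Var(V+O+S) = 3 + 2·[0.62 + 0.54 + 0.38] = 3 + 3.08 = 6.08.
Under uncorrelated errors the observed covariances equal the true-score covariances, so only the own-variance terms attenuate.
True-score variance = [0.66 + 0.77 + 0.80] + 3.08 = 2.23 + 3.08 = 5.31.
Reliability = 5.31 / 6.08 = 0.8734.

0.8734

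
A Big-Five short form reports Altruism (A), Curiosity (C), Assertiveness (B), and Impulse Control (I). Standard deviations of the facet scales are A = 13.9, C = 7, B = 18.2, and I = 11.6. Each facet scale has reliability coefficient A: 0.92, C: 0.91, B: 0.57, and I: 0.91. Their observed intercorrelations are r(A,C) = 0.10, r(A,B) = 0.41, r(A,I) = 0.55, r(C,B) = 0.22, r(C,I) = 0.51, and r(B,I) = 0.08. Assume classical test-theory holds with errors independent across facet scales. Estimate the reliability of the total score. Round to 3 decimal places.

Var(A+C+B+I) = 13.9² + 7² + 18.2² + 11.6² + 2·[13.9·7·0.10 + 13.9·18.2·0.41 + 13.9·11.6·0.55 + 7·18.2·0.22 + 7·11.6·0.51 + 18.2·11.6·0.08] = 708.01 + 576.927 = 1284.94.
Because errors are independent across components, Cov(Tᵢ,Tⱼ) = Cov(Xᵢ,Xⱼ); the off-diagonal part of the true-score variance is the same as above.
True-score variance = [13.9²·0.92 + 7²·0.91 + 18.2²·0.57 + 11.6²·0.91] + 576.927 = 533.6 + 576.927 = 1110.53.
Reliability = 1110.53 / 1284.94 = 0.864.

0.864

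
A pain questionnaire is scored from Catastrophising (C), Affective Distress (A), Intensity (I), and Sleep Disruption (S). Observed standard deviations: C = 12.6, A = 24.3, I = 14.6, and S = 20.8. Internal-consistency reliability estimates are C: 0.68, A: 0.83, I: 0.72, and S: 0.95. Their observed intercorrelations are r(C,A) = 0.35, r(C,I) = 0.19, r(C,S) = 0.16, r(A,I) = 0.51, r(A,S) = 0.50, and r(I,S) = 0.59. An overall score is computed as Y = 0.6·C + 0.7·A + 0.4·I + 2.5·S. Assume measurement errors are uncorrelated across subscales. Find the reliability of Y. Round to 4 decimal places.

0.9545

Var(Y) = 0.6²·12.6² + 0.7²·24.3² + 0.4²·14.6² + 2.5²·20.8² + 2·[0.42·12.6·24.3·0.35 + 0.24·12.6·14.6·0.19 + 1.5·12.6·20.8·0.16 + 0.28·24.3·14.6·0.51 + 1.75·24.3·20.8·0.50 + 14.6·20.8·0.59] = 3084.6 + 1576.78 = 4661.38.
With uncorrelated errors the cross-covariances are all true-score covariance, so they carry over unchanged; only the diagonal terms shrink to ρᵢσᵢ².
True-score variance = [0.6²·12.6²·0.68 + 0.7²·24.3²·0.83 + 0.4²·14.6²·0.72 + 2.5²·20.8²·0.95] + 1576.78 = 2872.37 + 1576.78 = 4449.15.
Reliability = 4449.15 / 4661.38 = 0.9545.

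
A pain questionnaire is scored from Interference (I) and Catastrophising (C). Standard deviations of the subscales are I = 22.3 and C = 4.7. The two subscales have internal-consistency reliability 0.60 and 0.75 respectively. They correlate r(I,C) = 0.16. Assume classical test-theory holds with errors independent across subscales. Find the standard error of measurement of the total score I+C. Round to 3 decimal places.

Var(total) = 519.38 + 33.5392 = 552.919.
True-score variance = 314.942 + 33.5392 = 348.481, so reliability = 0.6303.
Error variance = 552.919 − 348.481 = 204.439; SEM = √204.439 = 14.298.

14.298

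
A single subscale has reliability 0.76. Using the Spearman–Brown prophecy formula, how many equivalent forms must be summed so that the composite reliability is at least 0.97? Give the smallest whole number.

k ≥ ρ*(1−ρ₁)/(ρ₁(1−ρ*)) = 0.97·0.24 / (0.76·0.03) = 10.211.
Smallest integer k = 11.

11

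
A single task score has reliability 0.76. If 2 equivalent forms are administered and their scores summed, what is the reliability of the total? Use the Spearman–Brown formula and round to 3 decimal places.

0.864

ρ_k = kρ / (1 + (k−1)ρ) = 2·0.76 / (1 + 1·0.76) = 1.520 / 1.760 = 0.864.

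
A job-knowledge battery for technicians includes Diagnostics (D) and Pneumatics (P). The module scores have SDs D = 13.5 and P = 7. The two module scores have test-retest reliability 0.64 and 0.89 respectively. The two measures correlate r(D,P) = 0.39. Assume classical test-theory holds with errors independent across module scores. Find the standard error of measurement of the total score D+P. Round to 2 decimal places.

Var(total) = 231.25 + 73.71 = 304.96.
True-score variance = 160.25 + 73.71 = 233.96, so reliability = 0.7672.
Error variance = 304.96 − 233.96 = 71; SEM = √71 = 8.43.

8.43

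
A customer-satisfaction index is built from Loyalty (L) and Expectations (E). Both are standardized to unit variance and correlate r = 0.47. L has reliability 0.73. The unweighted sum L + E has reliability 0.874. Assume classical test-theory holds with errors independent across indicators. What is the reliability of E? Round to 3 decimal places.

Var(L+E) = 2 + 2·0.47 = 2.940.
True-score variance = ρ_L + ρ_E + 2·0.47, so 0.874 = (0.73 + ρ_E + 0.94) / 2.940.
ρ_E = 0.874·2.940 − 0.73 − 0.94 = 0.900.

0.900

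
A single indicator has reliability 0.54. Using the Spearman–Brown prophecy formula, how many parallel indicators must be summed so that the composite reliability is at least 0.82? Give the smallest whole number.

k ≥ ρ*(1−ρ₁)/(ρ₁(1−ρ*)) = 0.82·0.46 / (0.54·0.18) = 3.881.
Smallest integer k = 4.

4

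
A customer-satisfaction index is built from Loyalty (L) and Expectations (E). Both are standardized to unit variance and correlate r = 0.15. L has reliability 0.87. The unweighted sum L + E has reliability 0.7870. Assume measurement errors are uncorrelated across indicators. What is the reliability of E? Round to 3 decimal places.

Var(L+E) = 2 + 2·0.15 = 2.300.
True-score variance = ρ_L + ρ_E + 2·0.15, so 0.7870 = (0.87 + ρ_E + 0.30) / 2.300.
ρ_E = 0.7870·2.300 − 0.87 − 0.30 = 0.640.

0.640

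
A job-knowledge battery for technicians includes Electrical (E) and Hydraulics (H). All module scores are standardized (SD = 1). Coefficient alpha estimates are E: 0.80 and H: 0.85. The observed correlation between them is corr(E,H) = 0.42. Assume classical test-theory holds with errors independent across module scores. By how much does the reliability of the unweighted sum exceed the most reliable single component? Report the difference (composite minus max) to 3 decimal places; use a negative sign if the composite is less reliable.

Var(sum) = 2 + 0.84 = 2.84; true-score variance = 1.65 + 0.84 = 2.49; composite reliability = 0.8768.
Max component reliability = 0.8500.
Difference = 0.8768 − 0.8500 = 0.027.

0.027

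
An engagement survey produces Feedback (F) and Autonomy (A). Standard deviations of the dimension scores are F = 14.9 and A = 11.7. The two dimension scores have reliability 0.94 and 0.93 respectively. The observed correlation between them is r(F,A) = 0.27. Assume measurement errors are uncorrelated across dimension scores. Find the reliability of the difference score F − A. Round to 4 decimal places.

0.9135

Var(F−A) = 14.9² + 11.7² − 2·14.9·11.7·0.27 = 358.9 − 94.1382 = 264.762.
Because errors are independent across components, Cov(Tᵢ,Tⱼ) = Cov(Xᵢ,Xⱼ); the off-diagonal part of the true-score variance is the same as above.
True-score variance = [14.9²·0.94 + 11.7²·0.93] − 94.1382 = 335.997 − 94.1382 = 241.859.
Reliability = 241.859 / 264.762 = 0.9135.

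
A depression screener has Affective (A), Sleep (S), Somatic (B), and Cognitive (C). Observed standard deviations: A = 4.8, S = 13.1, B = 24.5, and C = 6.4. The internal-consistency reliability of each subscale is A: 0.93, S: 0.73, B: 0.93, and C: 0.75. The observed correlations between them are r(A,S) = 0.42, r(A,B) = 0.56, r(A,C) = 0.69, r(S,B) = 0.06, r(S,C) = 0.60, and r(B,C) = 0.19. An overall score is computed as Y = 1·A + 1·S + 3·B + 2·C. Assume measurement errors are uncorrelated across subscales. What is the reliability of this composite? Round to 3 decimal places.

Var(Y) = 4.8² + 13.1² + 3²·24.5² + 2²·6.4² + 2·[4.8·13.1·0.42 + 3·4.8·24.5·0.56 + 2·4.8·6.4·0.69 + 3·13.1·24.5·0.06 + 2·13.1·6.4·0.60 + 6·24.5·6.4·0.19] = 5760.74 + 1207 = 6967.74.
Because errors are independent across components, Cov(Tᵢ,Tⱼ) = Cov(Xᵢ,Xⱼ); the off-diagonal part of the true-score variance is the same as above.
True-score variance = [4.8²·0.93 + 13.1²·0.73 + 3²·24.5²·0.93 + 2²·6.4²·0.75] + 1207 = 5293.68 + 1207 = 6500.68.
Reliability = 6500.68 / 6967.74 = 0.933.

0.933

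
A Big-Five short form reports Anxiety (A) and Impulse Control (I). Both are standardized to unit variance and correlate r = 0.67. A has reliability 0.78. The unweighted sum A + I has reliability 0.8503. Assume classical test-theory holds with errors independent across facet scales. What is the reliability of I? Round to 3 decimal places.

Var(A+I) = 2 + 2·0.67 = 3.340.
True-score variance = ρ_A + ρ_I + 2·0.67, so 0.8503 = (0.78 + ρ_I + 1.34) / 3.340.
ρ_I = 0.8503·3.340 − 0.78 − 1.34 = 0.720.

0.720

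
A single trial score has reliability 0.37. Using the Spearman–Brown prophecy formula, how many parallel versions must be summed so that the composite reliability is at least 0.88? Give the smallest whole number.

k ≥ ρ*(1−ρ₁)/(ρ₁(1−ρ*)) = 0.88·0.63 / (0.37·0.12) = 12.486.
Smallest integer k = 13.

13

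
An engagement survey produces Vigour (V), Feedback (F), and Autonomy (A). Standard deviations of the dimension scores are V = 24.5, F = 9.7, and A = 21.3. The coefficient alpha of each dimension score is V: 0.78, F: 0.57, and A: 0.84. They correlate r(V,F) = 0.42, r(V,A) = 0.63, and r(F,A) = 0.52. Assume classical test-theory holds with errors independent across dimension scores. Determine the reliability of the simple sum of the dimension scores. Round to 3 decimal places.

Var(V+F+A) = 24.5² + 9.7² + 21.3² + 2·[24.5·9.7·0.42 + 24.5·21.3·0.63 + 9.7·21.3·0.52] = 1148.03 + 1072.03 = 2220.06.
Because errors are independent across components, Cov(Tᵢ,Tⱼ) = Cov(Xᵢ,Xⱼ); the off-diagonal part of the true-score variance is the same as above.
True-score variance = [24.5²·0.78 + 9.7²·0.57 + 21.3²·0.84] + 1072.03 = 902.926 + 1072.03 = 1974.96.
Reliability = 1974.96 / 2220.06 = 0.890.

0.890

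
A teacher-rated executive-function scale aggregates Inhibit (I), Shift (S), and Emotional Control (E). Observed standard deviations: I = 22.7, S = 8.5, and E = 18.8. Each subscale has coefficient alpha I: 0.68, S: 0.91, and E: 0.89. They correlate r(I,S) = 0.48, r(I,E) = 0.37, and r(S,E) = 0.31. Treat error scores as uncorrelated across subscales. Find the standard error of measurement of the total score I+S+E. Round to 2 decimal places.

14.50

Var(total) = 940.98 + 600.11 = 1541.09.
True-score variance = 730.706 + 600.11 = 1330.82, so reliability = 0.8636.
Error variance = 1541.09 − 1330.82 = 210.274; SEM = √210.274 = 14.50.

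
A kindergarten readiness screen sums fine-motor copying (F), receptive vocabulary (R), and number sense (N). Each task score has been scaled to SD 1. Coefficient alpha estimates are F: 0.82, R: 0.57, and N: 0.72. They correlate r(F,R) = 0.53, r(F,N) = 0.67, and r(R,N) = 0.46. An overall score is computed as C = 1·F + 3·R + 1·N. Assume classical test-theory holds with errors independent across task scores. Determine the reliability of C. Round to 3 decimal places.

Var(C) = 1 + 3² + 1 + 2·[3·0.53 + 0.67 + 3·0.46] = 11 + 7.28 = 18.28.
With uncorrelated errors the cross-covariances are all true-score covariance, so they carry over unchanged; only the diagonal terms shrink to ρᵢσᵢ².
True-score variance = [0.82 + 3²·0.57 + 0.72] + 7.28 = 6.67 + 7.28 = 13.95.
Reliability = 13.95 / 18.28 = 0.763.

0.763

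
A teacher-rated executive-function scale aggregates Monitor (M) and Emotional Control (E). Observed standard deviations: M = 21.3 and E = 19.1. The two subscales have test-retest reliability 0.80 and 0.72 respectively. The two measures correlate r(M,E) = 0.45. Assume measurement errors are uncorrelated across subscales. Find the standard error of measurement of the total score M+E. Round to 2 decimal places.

Var(total) = 818.5 + 366.147 = 1184.65.
True-score variance = 625.615 + 366.147 = 991.762, so reliability = 0.8372.
Error variance = 1184.65 − 991.762 = 192.885; SEM = √192.885 = 13.89.

13.89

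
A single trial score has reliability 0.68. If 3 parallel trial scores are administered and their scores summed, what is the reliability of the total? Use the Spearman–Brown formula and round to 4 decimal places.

0.8644

ρ_k = kρ / (1 + (k−1)ρ) = 3·0.68 / (1 + 2·0.68) = 2.040 / 2.360 = 0.8644.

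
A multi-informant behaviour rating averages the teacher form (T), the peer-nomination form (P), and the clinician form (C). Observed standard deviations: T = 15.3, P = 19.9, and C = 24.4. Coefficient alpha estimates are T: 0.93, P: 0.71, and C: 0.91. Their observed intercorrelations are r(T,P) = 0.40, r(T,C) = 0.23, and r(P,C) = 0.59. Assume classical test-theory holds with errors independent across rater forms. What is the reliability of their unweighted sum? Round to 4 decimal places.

Var(T+P+C) = 15.3² + 19.9² + 24.4² + 2·[15.3·19.9·0.40 + 15.3·24.4·0.23 + 19.9·24.4·0.59] = 1225.46 + 988.264 = 2213.72.
With uncorrelated errors the cross-covariances are all true-score covariance, so they carry over unchanged; only the diagonal terms shrink to ρᵢσᵢ².
True-score variance = [15.3²·0.93 + 19.9²·0.71 + 24.4²·0.91] + 988.264 = 1040.65 + 988.264 = 2028.91.
Reliability = 2028.91 / 2213.72 = 0.9165.

0.9165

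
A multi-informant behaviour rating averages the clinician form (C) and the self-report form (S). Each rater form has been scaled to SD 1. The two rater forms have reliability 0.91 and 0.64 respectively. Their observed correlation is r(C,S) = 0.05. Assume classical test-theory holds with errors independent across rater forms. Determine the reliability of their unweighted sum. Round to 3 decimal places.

0.786

Var(C+S) = 2 + 2·[0.05] = 2 + 0.1 = 2.1.
With uncorrelated errors the cross-covariances are all true-score covariance, so they carry over unchanged; only the diagonal terms shrink to ρᵢσᵢ².
True-score variance = [0.91 + 0.64] + 0.1 = 1.55 + 0.1 = 1.65.
Reliability = 1.65 / 2.1 = 0.786.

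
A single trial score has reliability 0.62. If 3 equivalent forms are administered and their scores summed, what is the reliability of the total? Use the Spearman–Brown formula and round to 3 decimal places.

ρ_k = kρ / (1 + (k−1)ρ) = 3·0.62 / (1 + 2·0.62) = 1.860 / 2.240 = 0.830.

0.830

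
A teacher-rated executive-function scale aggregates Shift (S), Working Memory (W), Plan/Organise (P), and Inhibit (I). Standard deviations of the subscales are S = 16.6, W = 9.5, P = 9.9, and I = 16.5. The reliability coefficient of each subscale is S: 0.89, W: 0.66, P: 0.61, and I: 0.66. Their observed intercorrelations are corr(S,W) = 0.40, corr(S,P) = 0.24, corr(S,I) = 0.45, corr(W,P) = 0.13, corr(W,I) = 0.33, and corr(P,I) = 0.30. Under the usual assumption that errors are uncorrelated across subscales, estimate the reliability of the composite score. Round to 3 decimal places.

0.864

Var(S+W+P+I) = 16.6² + 9.5² + 9.9² + 16.5² + 2·[16.6·9.5·0.40 + 16.6·9.9·0.24 + 16.6·16.5·0.45 + 9.5·9.9·0.13 + 9.5·16.5·0.33 + 9.9·16.5·0.30] = 736.07 + 677.471 = 1413.54.
Because errors are independent across components, Cov(Tᵢ,Tⱼ) = Cov(Xᵢ,Xⱼ); the off-diagonal part of the true-score variance is the same as above.
True-score variance = [16.6²·0.89 + 9.5²·0.66 + 9.9²·0.61 + 16.5²·0.66] + 677.471 = 544.285 + 677.471 = 1221.76.
Reliability = 1221.76 / 1413.54 = 0.864.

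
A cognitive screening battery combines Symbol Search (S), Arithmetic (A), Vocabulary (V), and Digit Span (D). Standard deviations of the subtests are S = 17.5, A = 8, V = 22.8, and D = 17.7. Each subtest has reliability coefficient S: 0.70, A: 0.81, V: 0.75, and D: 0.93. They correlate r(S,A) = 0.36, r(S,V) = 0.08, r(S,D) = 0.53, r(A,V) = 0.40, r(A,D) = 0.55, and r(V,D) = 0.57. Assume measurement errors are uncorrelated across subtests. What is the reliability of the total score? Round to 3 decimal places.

0.896

Var(S+A+V+D) = 17.5² + 8² + 22.8² + 17.7² + 2·[17.5·8·0.36 + 17.5·22.8·0.08 + 17.5·17.7·0.53 + 8·22.8·0.40 + 8·17.7·0.55 + 22.8·17.7·0.57] = 1203.38 + 1254.71 = 2458.09.
Because errors are independent across components, Cov(Tᵢ,Tⱼ) = Cov(Xᵢ,Xⱼ); the off-diagonal part of the true-score variance is the same as above.
True-score variance = [17.5²·0.70 + 8²·0.81 + 22.8²·0.75 + 17.7²·0.93] + 1254.71 = 947.455 + 1254.71 = 2202.17.
Reliability = 2202.17 / 2458.09 = 0.896.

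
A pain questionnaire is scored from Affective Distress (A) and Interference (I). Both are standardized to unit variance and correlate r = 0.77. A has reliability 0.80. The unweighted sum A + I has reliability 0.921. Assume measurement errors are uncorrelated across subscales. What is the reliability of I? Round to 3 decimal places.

0.920

Var(A+I) = 2 + 2·0.77 = 3.540.
True-score variance = ρ_A + ρ_I + 2·0.77, so 0.921 = (0.80 + ρ_I + 1.54) / 3.540.
ρ_I = 0.921·3.540 − 0.80 − 1.54 = 0.920.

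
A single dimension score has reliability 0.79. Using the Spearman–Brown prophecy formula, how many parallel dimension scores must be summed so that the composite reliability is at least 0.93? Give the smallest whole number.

k ≥ ρ*(1−ρ₁)/(ρ₁(1−ρ*)) = 0.93·0.21 / (0.79·0.07) = 3.532.
Smallest integer k = 4.

4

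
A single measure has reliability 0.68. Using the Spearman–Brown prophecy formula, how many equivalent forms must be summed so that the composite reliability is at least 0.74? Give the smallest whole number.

k ≥ ρ*(1−ρ₁)/(ρ₁(1−ρ*)) = 0.74·0.32 / (0.68·0.26) = 1.339.
Smallest integer k = 2.

2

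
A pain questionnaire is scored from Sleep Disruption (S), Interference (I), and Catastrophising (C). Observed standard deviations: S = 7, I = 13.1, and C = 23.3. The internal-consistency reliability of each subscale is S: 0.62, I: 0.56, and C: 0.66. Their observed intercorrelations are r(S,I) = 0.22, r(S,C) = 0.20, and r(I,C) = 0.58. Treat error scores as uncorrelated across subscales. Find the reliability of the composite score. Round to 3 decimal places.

0.772

Var(S+I+C) = 7² + 13.1² + 23.3² + 2·[7·13.1·0.22 + 7·23.3·0.20 + 13.1·23.3·0.58] = 763.5 + 459.655 = 1223.15.
Under uncorrelated errors the observed covariances equal the true-score covariances, so only the own-variance terms attenuate.
True-score variance = [7²·0.62 + 13.1²·0.56 + 23.3²·0.66] + 459.655 = 484.789 + 459.655 = 944.444.
Reliability = 944.444 / 1223.15 = 0.772.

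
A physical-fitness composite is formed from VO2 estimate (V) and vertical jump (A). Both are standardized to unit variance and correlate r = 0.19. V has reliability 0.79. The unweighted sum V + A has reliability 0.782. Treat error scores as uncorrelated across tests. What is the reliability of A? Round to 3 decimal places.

Var(V+A) = 2 + 2·0.19 = 2.380.
True-score variance = ρ_V + ρ_A + 2·0.19, so 0.782 = (0.79 + ρ_A + 0.38) / 2.380.
ρ_A = 0.782·2.380 − 0.79 − 0.38 = 0.691.

0.691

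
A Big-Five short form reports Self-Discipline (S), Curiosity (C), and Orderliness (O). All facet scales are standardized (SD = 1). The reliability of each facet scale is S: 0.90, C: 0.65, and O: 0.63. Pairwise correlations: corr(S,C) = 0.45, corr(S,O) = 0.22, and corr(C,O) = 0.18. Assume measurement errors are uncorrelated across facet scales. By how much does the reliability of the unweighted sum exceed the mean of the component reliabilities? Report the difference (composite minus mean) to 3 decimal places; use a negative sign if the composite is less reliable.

Var(sum) = 3 + 1.7 = 4.7; true-score variance = 2.18 + 1.7 = 3.88; composite reliability = 0.8255.
Mean component reliability = 0.7267.
Difference = 0.8255 − 0.7267 = 0.099.

0.099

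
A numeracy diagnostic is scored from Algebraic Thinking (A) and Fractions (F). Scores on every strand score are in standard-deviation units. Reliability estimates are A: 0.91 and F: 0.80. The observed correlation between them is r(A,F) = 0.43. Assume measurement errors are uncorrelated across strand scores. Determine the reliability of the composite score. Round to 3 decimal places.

Var(A+F) = 2 + 2·[0.43] = 2 + 0.86 = 2.86.
Because errors are independent across components, Cov(Tᵢ,Tⱼ) = Cov(Xᵢ,Xⱼ); the off-diagonal part of the true-score variance is the same as above.
True-score variance = [0.91 + 0.80] + 0.86 = 1.71 + 0.86 = 2.57.
Reliability = 2.57 / 2.86 = 0.899.

0.899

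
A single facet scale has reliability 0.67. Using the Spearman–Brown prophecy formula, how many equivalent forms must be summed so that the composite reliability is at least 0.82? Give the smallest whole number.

3

k ≥ ρ*(1−ρ₁)/(ρ₁(1−ρ*)) = 0.82·0.33 / (0.67·0.18) = 2.244.
Smallest integer k = 3.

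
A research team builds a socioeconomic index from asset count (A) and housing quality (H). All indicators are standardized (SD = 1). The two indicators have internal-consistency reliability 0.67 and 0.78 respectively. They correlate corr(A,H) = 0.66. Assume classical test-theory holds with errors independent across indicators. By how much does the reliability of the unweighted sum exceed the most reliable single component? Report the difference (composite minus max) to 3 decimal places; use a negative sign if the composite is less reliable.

0.054

Var(sum) = 2 + 1.32 = 3.32; true-score variance = 1.45 + 1.32 = 2.77; composite reliability = 0.8343.
Max component reliability = 0.7800.
Difference = 0.8343 − 0.7800 = 0.054.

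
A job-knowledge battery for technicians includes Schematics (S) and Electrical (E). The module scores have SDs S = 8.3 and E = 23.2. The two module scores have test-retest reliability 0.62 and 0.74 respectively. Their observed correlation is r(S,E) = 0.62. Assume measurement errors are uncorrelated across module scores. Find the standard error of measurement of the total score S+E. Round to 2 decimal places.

12.89

Var(total) = 607.13 + 238.774 = 845.904.
True-score variance = 441.009 + 238.774 = 679.784, so reliability = 0.8036.
Error variance = 845.904 − 679.784 = 166.121; SEM = √166.121 = 12.89.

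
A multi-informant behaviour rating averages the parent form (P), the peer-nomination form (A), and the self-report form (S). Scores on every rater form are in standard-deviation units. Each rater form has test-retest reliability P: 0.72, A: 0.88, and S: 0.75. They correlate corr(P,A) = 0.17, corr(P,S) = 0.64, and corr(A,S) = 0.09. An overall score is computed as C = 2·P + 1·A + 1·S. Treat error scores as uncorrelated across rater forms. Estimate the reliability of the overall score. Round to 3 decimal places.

Var(C) = 2² + 1 + 1 + 2·[2·0.17 + 2·0.64 + 0.09] = 6 + 3.42 = 9.42.
With uncorrelated errors the cross-covariances are all true-score covariance, so they carry over unchanged; only the diagonal terms shrink to ρᵢσᵢ².
True-score variance = [2²·0.72 + 0.88 + 0.75] + 3.42 = 4.51 + 3.42 = 7.93.
Reliability = 7.93 / 9.42 = 0.842.

0.842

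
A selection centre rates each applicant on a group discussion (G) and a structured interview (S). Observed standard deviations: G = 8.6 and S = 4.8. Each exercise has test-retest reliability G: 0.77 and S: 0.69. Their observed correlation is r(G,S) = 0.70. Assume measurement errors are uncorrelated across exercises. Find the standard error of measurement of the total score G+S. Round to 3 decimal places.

Var(total) = 97 + 57.792 = 154.792.
True-score variance = 72.8468 + 57.792 = 130.639, so reliability = 0.8440.
Error variance = 154.792 − 130.639 = 24.1532; SEM = √24.1532 = 4.915.

4.915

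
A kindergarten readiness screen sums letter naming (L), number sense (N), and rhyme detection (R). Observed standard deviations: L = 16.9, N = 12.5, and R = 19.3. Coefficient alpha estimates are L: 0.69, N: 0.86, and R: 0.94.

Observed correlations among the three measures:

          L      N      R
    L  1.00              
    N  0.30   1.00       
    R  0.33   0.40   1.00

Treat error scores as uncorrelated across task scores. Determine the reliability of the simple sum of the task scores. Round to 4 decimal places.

Var(L+N+R) = 16.9² + 12.5² + 19.3² + 2·[16.9·12.5·0.30 + 16.9·19.3·0.33 + 12.5·19.3·0.40] = 814.35 + 535.022 = 1349.37.
With uncorrelated errors the cross-covariances are all true-score covariance, so they carry over unchanged; only the diagonal terms shrink to ρᵢσᵢ².
True-score variance = [16.9²·0.69 + 12.5²·0.86 + 19.3²·0.94] + 535.022 = 681.587 + 535.022 = 1216.61.
Reliability = 1216.61 / 1349.37 = 0.9016.

0.9016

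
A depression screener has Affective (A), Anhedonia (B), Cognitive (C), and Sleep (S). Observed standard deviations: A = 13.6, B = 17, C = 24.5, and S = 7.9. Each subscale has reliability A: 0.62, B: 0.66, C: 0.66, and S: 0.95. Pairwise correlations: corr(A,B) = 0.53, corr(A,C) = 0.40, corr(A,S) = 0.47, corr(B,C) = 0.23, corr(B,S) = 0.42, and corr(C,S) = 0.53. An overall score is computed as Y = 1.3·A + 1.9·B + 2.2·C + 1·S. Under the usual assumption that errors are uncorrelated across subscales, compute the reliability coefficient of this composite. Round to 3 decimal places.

0.799

Var(Y) = 1.3²·13.6² + 1.9²·17² + 2.2²·24.5² + 7.9² + 2·[2.47·13.6·17·0.53 + 2.86·13.6·24.5·0.40 + 1.3·13.6·7.9·0.47 + 4.18·17·24.5·0.23 + 1.9·17·7.9·0.42 + 2.2·24.5·7.9·0.53] = 4323.49 + 2965.53 = 7289.02.
Under uncorrelated errors the observed covariances equal the true-score covariances, so only the own-variance terms attenuate.
True-score variance = [1.3²·13.6²·0.62 + 1.9²·17²·0.66 + 2.2²·24.5²·0.66 + 7.9²·0.95] + 2965.53 = 2859.1 + 2965.53 = 5824.63.
Reliability = 5824.63 / 7289.02 = 0.799.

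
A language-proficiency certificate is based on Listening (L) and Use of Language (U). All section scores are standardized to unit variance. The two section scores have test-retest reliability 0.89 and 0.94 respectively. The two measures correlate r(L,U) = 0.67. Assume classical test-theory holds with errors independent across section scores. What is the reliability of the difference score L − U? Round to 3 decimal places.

0.742

Var(L−U) = 1 + 1 − 2·0.67 = 2 − 1.34 = 0.66.
Under uncorrelated errors the observed covariances equal the true-score covariances, so only the own-variance terms attenuate.
True-score variance = [0.89 + 0.94] − 1.34 = 1.83 − 1.34 = 0.49.
Reliability = 0.49 / 0.66 = 0.742.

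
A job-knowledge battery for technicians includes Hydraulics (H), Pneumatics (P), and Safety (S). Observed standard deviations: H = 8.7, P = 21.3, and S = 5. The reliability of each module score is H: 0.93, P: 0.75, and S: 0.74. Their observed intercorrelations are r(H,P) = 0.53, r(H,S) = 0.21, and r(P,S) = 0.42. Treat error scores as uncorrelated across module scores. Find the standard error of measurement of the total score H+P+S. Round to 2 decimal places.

11.19

Var(total) = 554.38 + 304.159 = 858.539.
True-score variance = 429.159 + 304.159 = 733.318, so reliability = 0.8541.
Error variance = 858.539 − 733.318 = 125.221; SEM = √125.221 = 11.19.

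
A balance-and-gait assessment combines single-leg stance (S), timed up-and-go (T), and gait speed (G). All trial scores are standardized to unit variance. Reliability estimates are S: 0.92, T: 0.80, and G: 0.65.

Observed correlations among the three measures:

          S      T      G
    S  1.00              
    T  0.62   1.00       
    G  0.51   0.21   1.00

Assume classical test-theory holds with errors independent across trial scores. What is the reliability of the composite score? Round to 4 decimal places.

Var(S+T+G) = 3 + 2·[0.62 + 0.51 + 0.21] = 3 + 2.68 = 5.68.
Because errors are independent across components, Cov(Tᵢ,Tⱼ) = Cov(Xᵢ,Xⱼ); the off-diagonal part of the true-score variance is the same as above.
True-score variance = [0.92 + 0.80 + 0.65] + 2.68 = 2.37 + 2.68 = 5.05.
Reliability = 5.05 / 5.68 = 0.8891.

0.8891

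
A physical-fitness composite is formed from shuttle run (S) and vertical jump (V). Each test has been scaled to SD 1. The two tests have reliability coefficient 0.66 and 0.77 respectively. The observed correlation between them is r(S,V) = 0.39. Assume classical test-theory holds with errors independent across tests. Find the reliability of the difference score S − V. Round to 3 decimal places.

Var(S−V) = 1 + 1 − 2·0.39 = 2 − 0.78 = 1.22.
Under uncorrelated errors the observed covariances equal the true-score covariances, so only the own-variance terms attenuate.
True-score variance = [0.66 + 0.77] − 0.78 = 1.43 − 0.78 = 0.65.
Reliability = 0.65 / 1.22 = 0.533.

0.533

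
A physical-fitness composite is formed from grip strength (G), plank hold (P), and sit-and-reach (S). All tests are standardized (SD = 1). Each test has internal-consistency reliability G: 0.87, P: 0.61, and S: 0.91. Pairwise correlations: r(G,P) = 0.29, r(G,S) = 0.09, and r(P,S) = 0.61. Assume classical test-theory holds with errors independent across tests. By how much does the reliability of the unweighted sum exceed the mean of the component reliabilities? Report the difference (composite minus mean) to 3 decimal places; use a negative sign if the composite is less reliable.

Var(sum) = 3 + 1.98 = 4.98; true-score variance = 2.39 + 1.98 = 4.37; composite reliability = 0.8775.
Mean component reliability = 0.7967.
Difference = 0.8775 − 0.7967 = 0.081.

0.081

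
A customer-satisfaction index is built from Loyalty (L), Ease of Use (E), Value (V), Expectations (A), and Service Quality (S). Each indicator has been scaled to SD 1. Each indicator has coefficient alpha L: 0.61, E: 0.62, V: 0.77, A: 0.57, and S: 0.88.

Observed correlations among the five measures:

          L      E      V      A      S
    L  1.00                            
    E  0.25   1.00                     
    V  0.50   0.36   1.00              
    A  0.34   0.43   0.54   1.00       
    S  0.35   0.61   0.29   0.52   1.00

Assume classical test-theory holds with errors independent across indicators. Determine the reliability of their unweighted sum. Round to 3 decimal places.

Var(L+E+V+A+S) = 5 + 2·[0.25 + 0.50 + 0.34 + 0.35 + 0.36 + 0.43 + 0.61 + 0.54 + 0.29 + 0.52] = 5 + 8.38 = 13.38.
Because errors are independent across components, Cov(Tᵢ,Tⱼ) = Cov(Xᵢ,Xⱼ); the off-diagonal part of the true-score variance is the same as above.
True-score variance = [0.61 + 0.62 + 0.77 + 0.57 + 0.88] + 8.38 = 3.45 + 8.38 = 11.83.
Reliability = 11.83 / 13.38 = 0.884.

0.884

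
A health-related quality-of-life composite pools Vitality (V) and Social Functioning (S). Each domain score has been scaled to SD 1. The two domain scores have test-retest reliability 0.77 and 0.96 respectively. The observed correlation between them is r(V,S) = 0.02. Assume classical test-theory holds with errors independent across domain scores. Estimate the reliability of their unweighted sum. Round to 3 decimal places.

Var(V+S) = 2 + 2·[0.02] = 2 + 0.04 = 2.04.
Because errors are independent across components, Cov(Tᵢ,Tⱼ) = Cov(Xᵢ,Xⱼ); the off-diagonal part of the true-score variance is the same as above.
True-score variance = [0.77 + 0.96] + 0.04 = 1.73 + 0.04 = 1.77.
Reliability = 1.77 / 2.04 = 0.868.

0.868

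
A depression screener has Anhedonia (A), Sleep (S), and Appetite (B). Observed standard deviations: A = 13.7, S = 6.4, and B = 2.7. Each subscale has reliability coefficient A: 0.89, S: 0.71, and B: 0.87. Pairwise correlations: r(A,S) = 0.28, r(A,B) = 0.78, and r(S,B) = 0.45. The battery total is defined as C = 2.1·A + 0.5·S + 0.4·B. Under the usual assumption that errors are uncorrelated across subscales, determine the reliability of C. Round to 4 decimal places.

Var(C) = 2.1²·13.7² + 0.5²·6.4² + 0.4²·2.7² + 2·[1.05·13.7·6.4·0.28 + 0.84·13.7·2.7·0.78 + 0.2·6.4·2.7·0.45] = 839.119 + 103.138 = 942.257.
Under uncorrelated errors the observed covariances equal the true-score covariances, so only the own-variance terms attenuate.
True-score variance = [2.1²·13.7²·0.89 + 0.5²·6.4²·0.71 + 0.4²·2.7²·0.87] + 103.138 = 744.95 + 103.138 = 848.088.
Reliability = 848.088 / 942.257 = 0.9001.

0.9001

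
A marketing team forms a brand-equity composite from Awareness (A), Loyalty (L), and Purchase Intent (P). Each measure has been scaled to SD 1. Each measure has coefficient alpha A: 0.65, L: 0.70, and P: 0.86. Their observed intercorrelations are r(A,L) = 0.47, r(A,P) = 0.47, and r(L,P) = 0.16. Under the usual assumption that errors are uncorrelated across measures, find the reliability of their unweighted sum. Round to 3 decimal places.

Var(A+L+P) = 3 + 2·[0.47 + 0.47 + 0.16] = 3 + 2.2 = 5.2.
Because errors are independent across components, Cov(Tᵢ,Tⱼ) = Cov(Xᵢ,Xⱼ); the off-diagonal part of the true-score variance is the same as above.
True-score variance = [0.65 + 0.70 + 0.86] + 2.2 = 2.21 + 2.2 = 4.41.
Reliability = 4.41 / 5.2 = 0.848.

0.848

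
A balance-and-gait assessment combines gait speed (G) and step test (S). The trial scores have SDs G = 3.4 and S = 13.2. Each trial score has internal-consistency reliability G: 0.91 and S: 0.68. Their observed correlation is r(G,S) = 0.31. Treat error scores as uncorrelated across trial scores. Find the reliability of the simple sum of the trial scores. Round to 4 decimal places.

Var(G+S) = 3.4² + 13.2² + 2·[3.4·13.2·0.31] = 185.8 + 27.8256 = 213.626.
Under uncorrelated errors the observed covariances equal the true-score covariances, so only the own-variance terms attenuate.
True-score variance = [3.4²·0.91 + 13.2²·0.68] + 27.8256 = 129.003 + 27.8256 = 156.828.
Reliability = 156.828 / 213.626 = 0.7341.

0.7341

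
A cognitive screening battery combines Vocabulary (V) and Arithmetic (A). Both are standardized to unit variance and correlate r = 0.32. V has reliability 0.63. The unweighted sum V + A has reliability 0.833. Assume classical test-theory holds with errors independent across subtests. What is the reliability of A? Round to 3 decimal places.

Var(V+A) = 2 + 2·0.32 = 2.640.
True-score variance = ρ_V + ρ_A + 2·0.32, so 0.833 = (0.63 + ρ_A + 0.64) / 2.640.
ρ_A = 0.833·2.640 − 0.63 − 0.64 = 0.929.

0.929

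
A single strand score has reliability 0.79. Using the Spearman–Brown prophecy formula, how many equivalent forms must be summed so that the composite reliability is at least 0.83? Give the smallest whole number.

2

k ≥ ρ*(1−ρ₁)/(ρ₁(1−ρ*)) = 0.83·0.21 / (0.79·0.17) = 1.298.
Smallest integer k = 2.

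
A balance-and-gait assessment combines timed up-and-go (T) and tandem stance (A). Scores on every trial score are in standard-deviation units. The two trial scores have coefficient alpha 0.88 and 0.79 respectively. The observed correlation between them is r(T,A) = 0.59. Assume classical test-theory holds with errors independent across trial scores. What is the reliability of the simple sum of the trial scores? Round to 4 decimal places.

0.8962

Var(T+A) = 2 + 2·[0.59] = 2 + 1.18 = 3.18.
Under uncorrelated errors the observed covariances equal the true-score covariances, so only the own-variance terms attenuate.
True-score variance = [0.88 + 0.79] + 1.18 = 1.67 + 1.18 = 2.85.
Reliability = 2.85 / 3.18 = 0.8962.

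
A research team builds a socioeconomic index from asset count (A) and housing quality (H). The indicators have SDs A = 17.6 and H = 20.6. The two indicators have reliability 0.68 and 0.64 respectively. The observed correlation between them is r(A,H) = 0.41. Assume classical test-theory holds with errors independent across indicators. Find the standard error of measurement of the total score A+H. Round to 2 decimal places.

15.87

Var(total) = 734.12 + 297.299 = 1031.42.
True-score variance = 482.227 + 297.299 = 779.526, so reliability = 0.7558.
Error variance = 1031.42 − 779.526 = 251.893; SEM = √251.893 = 15.87.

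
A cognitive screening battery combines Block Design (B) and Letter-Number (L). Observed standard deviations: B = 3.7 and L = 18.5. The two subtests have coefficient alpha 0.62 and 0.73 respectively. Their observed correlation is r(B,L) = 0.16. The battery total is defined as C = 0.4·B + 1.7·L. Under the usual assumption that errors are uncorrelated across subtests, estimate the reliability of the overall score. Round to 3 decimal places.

0.734

Var(C) = 0.4²·3.7² + 1.7²·18.5² + 2·[0.68·3.7·18.5·0.16] = 991.293 + 14.8947 = 1006.19.
Because errors are independent across components, Cov(Tᵢ,Tⱼ) = Cov(Xᵢ,Xⱼ); the off-diagonal part of the true-score variance is the same as above.
True-score variance = [0.4²·3.7²·0.62 + 1.7²·18.5²·0.73] + 14.8947 = 723.403 + 14.8947 = 738.298.
Reliability = 738.298 / 1006.19 = 0.734.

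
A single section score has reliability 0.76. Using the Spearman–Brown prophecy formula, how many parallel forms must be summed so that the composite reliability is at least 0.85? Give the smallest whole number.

2

k ≥ ρ*(1−ρ₁)/(ρ₁(1−ρ*)) = 0.85·0.24 / (0.76·0.15) = 1.789.
Smallest integer k = 2.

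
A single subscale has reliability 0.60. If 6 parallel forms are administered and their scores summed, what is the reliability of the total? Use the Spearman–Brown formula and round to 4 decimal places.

0.9000

ρ_k = kρ / (1 + (k−1)ρ) = 6·0.60 / (1 + 5·0.60) = 3.600 / 4.000 = 0.9000.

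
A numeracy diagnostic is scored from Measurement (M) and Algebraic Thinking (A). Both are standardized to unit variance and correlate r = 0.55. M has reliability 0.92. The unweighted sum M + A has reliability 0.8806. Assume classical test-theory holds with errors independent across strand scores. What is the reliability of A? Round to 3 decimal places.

Var(M+A) = 2 + 2·0.55 = 3.100.
True-score variance = ρ_M + ρ_A + 2·0.55, so 0.8806 = (0.92 + ρ_A + 1.10) / 3.100.
ρ_A = 0.8806·3.100 − 0.92 − 1.10 = 0.710.

0.710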